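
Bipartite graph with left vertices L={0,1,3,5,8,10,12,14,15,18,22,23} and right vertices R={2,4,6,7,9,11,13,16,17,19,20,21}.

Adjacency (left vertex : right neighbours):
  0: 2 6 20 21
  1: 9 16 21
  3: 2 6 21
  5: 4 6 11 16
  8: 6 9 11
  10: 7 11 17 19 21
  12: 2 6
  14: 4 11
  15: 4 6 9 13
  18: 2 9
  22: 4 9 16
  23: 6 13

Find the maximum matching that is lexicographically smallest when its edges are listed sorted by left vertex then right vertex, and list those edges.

|M| = 10 (so the lex-smallest maximum matching has 10 edges)
process left vertices in ascending order; for each, take the smallest-labelled available neighbour that still permits 10 edges overall, or leave it unmatched if none does
lex-smallest matching: {0-20, 1-9, 3-21, 5-4, 8-6, 10-7, 12-2, 14-11, 15-13, 22-16}

Lex-smallest maximum matching: {(0,20), (1,9), (3,21), (5,4), (8,6), (10,7), (12,2), (14,11), (15,13), (22,16)}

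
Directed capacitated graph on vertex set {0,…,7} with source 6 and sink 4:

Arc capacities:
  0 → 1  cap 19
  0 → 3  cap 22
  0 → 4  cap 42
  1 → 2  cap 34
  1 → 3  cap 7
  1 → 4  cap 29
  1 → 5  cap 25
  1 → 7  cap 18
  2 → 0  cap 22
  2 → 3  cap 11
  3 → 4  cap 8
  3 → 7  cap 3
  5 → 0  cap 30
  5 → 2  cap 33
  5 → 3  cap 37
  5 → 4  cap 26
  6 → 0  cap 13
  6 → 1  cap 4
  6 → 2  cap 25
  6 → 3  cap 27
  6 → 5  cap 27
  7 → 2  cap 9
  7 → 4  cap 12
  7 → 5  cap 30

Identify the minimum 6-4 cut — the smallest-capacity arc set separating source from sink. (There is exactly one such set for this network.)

augment #1: 6→0→4 push 13
augment #2: 6→1→4 push 4
augment #3: 6→3→4 push 8
augment #4: 6→5→4 push 26
augment #5: 6→2→0→4 push 22
augment #6: 6→3→7→4 push 3
augment #7: 6→5→0→4 push 1
max flow = 77; residual-reachable set from 6 gives S-side
cut edges (S→T): {(2,0), (3,4), (3,7), (6,0), (6,1), (6,5)} total cap 77

Min-cut arcs: {(2,0), (3,4), (3,7), (6,0), (6,1), (6,5)} (total capacity 77)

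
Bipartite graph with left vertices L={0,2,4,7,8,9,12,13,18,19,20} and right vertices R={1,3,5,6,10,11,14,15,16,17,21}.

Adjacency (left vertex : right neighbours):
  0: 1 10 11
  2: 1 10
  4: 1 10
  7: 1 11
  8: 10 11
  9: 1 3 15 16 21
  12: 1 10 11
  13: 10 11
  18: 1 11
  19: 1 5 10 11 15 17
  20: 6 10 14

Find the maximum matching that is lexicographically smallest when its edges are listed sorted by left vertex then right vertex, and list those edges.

|M| = 6 (so the lex-smallest maximum matching has 6 edges)
process left vertices in ascending order; for each, take the smallest-labelled available neighbour that still permits 6 edges overall, or leave it unmatched if none does
lex-smallest matching: {0-1, 2-10, 7-11, 9-3, 19-5, 20-6}

Lex-smallest maximum matching: {(0,1), (2,10), (7,11), (9,3), (19,5), (20,6)}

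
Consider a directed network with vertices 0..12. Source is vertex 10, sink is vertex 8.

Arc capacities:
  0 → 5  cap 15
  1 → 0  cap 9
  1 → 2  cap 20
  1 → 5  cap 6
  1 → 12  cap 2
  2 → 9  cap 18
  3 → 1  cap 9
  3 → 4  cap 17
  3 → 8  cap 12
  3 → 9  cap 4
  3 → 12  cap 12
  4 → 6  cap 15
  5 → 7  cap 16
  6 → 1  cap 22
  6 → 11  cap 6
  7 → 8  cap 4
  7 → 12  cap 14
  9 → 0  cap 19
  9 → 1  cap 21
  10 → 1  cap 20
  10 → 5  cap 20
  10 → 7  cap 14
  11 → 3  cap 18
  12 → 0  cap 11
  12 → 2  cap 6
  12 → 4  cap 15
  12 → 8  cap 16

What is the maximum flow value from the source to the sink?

Maximum flow value: 20

augment #1: 10→7→8 bottleneck 4, total now 4
augment #2: 10→1→12→8 bottleneck 2, total now 6
augment #3: 10→7→12→8 bottleneck 10, total now 16
augment #4: 10→5→7→12→8 bottleneck 4, total now 20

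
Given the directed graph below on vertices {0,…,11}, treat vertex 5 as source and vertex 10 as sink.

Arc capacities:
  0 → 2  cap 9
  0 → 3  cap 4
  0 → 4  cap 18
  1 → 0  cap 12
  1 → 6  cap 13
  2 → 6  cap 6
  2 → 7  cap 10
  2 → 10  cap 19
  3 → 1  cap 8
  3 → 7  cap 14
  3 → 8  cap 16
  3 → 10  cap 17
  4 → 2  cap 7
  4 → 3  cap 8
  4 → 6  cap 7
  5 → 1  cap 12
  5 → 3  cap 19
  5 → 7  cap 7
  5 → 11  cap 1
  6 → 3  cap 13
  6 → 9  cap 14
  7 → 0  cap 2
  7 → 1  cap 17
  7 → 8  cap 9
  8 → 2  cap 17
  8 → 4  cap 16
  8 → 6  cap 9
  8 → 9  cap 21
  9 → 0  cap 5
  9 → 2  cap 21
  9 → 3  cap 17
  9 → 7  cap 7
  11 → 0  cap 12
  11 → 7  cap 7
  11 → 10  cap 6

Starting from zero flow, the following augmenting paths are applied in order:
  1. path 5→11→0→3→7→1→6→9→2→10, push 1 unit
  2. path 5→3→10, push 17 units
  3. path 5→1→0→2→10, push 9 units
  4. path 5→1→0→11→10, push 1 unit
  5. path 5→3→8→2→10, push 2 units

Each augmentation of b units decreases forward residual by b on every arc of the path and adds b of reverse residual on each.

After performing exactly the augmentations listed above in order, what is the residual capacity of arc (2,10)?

after path 1 (5→11→0→3→7→1→6→9→2→10, push 1): res(2,10)=18
after path 2 (5→3→10, push 17): res(2,10)=18
after path 3 (5→1→0→2→10, push 9): res(2,10)=9
after path 4 (5→1→0→11→10, push 1): res(2,10)=9
after path 5 (5→3→8→2→10, push 2): res(2,10)=7

Residual capacity of (2,10): 7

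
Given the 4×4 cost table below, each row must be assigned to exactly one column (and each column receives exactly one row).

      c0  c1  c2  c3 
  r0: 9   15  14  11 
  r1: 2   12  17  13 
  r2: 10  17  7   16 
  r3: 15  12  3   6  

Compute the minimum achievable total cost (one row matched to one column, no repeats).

optimal assignment: row0→col1 (cost 15), row1→col0 (cost 2), row2→col2 (cost 7), row3→col3 (cost 6)
total = 15 + 2 + 7 + 6 = 30

Minimum assignment cost: 30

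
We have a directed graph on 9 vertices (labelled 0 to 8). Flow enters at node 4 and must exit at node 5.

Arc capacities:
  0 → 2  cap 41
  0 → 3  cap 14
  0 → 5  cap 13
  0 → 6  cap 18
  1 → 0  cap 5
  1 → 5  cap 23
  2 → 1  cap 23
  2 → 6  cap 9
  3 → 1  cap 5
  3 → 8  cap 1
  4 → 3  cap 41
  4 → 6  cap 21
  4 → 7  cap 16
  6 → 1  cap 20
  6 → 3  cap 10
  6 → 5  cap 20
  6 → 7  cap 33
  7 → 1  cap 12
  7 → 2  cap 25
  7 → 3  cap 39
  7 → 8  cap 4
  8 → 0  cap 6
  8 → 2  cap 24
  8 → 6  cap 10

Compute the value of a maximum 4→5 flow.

augment #1: 4→6→5 bottleneck 20, total now 20
augment #2: 4→3→1→5 bottleneck 5, total now 25
augment #3: 4→6→1→5 bottleneck 1, total now 26
augment #4: 4→7→1→5 bottleneck 12, total now 38
augment #5: 4→3→8→0→5 bottleneck 1, total now 39
augment #6: 4→7→2→1→5 bottleneck 4, total now 43

Maximum flow value: 43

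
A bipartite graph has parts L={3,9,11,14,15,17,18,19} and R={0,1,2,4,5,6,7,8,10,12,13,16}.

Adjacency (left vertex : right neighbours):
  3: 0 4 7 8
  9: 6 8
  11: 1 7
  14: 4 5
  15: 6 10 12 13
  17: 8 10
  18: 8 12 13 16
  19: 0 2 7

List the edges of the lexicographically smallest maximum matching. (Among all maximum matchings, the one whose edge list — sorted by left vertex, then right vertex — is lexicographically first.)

Lex-smallest maximum matching: {(3,0), (9,6), (11,1), (14,4), (15,10), (17,8), (18,12), (19,2)}

|M| = 8 (so the lex-smallest maximum matching has 8 edges)
process left vertices in ascending order; for each, take the smallest-labelled available neighbour that still permits 8 edges overall, or leave it unmatched if none does
lex-smallest matching: {3-0, 9-6, 11-1, 14-4, 15-10, 17-8, 18-12, 19-2}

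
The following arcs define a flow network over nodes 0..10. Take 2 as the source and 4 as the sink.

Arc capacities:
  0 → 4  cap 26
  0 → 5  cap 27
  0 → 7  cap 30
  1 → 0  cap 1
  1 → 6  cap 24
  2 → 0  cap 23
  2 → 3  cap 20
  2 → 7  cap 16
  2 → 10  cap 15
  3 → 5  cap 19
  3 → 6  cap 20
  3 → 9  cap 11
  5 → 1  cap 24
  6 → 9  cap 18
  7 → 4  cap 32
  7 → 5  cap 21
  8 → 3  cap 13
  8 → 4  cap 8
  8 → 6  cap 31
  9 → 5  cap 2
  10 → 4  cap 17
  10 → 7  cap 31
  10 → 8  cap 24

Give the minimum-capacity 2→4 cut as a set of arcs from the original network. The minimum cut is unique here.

Min-cut arcs: {(1,0), (2,0), (2,7), (2,10)} (total capacity 55)

augment #1: 2→0→4 push 23
augment #2: 2→7→4 push 16
augment #3: 2→10→4 push 15
augment #4: 2→3→5→1→0→4 push 1
max flow = 55; residual-reachable set from 2 gives S-side
cut edges (S→T): {(1,0), (2,0), (2,7), (2,10)} total cap 55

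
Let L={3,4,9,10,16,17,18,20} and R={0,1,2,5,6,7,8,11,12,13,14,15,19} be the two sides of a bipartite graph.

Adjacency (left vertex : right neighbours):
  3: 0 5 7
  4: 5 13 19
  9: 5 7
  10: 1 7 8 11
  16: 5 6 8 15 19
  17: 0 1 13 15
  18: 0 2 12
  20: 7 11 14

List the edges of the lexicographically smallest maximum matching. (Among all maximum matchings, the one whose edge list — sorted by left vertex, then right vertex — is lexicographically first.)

|M| = 8 (so the lex-smallest maximum matching has 8 edges)
process left vertices in ascending order; for each, take the smallest-labelled available neighbour that still permits 8 edges overall, or leave it unmatched if none does
lex-smallest matching: {3-0, 4-5, 9-7, 10-1, 16-6, 17-13, 18-2, 20-11}

Lex-smallest maximum matching: {(3,0), (4,5), (9,7), (10,1), (16,6), (17,13), (18,2), (20,11)}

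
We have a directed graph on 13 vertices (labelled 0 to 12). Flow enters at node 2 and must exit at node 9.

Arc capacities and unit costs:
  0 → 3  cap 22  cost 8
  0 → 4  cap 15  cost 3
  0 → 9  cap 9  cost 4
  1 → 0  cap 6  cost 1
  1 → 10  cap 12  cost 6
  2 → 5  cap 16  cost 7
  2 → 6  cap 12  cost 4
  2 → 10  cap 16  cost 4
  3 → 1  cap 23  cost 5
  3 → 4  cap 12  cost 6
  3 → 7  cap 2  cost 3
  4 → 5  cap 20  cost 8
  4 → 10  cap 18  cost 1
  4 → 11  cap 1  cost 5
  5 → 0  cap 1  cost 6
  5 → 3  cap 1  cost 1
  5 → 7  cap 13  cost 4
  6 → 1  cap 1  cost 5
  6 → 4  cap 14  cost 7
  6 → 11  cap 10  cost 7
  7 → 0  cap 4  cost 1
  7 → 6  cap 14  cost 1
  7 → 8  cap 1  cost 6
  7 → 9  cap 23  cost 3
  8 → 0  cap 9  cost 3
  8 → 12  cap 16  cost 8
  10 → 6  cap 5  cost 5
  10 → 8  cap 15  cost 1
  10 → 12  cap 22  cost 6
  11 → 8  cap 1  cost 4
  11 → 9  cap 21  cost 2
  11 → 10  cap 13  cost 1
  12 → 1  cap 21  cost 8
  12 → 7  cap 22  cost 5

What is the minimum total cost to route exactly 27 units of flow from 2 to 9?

shortest-cost path #1: 2→10→8→0→9 push 9 @ unit cost 12 (adds 108)
shortest-cost path #2: 2→6→11→9 push 10 @ unit cost 13 (adds 130)
shortest-cost path #3: 2→5→7→9 push 8 @ unit cost 14 (adds 112)
total cost = 350

Minimum cost for 27 units: 350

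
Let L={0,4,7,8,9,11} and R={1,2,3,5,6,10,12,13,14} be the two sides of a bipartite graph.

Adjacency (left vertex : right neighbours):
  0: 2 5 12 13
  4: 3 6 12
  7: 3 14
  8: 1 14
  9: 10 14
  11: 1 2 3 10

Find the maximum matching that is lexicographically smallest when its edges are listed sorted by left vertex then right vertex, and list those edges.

Lex-smallest maximum matching: {(0,2), (4,6), (7,3), (8,1), (9,14), (11,10)}

|M| = 6 (so the lex-smallest maximum matching has 6 edges)
process left vertices in ascending order; for each, take the smallest-labelled available neighbour that still permits 6 edges overall, or leave it unmatched if none does
lex-smallest matching: {0-2, 4-6, 7-3, 8-1, 9-14, 11-10}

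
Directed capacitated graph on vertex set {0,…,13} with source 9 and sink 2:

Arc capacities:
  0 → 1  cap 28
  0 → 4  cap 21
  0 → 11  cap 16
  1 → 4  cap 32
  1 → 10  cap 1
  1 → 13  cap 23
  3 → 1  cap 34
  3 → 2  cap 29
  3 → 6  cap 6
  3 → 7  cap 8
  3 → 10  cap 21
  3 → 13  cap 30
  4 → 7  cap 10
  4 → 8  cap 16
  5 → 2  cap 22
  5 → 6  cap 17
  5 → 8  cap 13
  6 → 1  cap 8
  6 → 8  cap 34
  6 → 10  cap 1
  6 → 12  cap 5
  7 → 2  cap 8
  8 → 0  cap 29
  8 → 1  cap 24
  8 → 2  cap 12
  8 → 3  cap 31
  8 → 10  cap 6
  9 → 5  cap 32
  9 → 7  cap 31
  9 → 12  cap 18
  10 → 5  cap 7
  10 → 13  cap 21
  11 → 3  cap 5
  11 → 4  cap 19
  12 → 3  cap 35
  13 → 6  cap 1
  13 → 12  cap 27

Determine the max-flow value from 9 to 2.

augment #1: 9→5→2 bottleneck 22, total now 22
augment #2: 9→7→2 bottleneck 8, total now 30
augment #3: 9→5→8→2 bottleneck 10, total now 40
augment #4: 9→12→3→2 bottleneck 18, total now 58

Maximum flow value: 58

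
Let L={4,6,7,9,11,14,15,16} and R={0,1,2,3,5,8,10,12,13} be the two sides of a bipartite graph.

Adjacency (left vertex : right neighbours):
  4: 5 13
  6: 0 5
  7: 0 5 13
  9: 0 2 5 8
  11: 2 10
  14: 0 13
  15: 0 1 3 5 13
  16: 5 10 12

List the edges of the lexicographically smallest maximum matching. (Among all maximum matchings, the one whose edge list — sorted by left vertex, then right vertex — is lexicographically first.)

|M| = 7 (so the lex-smallest maximum matching has 7 edges)
process left vertices in ascending order; for each, take the smallest-labelled available neighbour that still permits 7 edges overall, or leave it unmatched if none does
lex-smallest matching: {4-5, 6-0, 7-13, 9-2, 11-10, 15-1, 16-12}

Lex-smallest maximum matching: {(4,5), (6,0), (7,13), (9,2), (11,10), (15,1), (16,12)}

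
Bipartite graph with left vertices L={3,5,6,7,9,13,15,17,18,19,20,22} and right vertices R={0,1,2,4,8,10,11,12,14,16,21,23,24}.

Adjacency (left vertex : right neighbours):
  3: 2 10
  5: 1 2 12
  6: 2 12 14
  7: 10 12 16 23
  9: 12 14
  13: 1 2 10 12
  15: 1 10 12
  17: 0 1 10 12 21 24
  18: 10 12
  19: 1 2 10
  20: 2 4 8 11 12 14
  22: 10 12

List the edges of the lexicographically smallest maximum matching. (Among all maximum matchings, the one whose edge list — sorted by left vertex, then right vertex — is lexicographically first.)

Lex-smallest maximum matching: {(3,2), (5,1), (6,12), (7,16), (9,14), (13,10), (17,0), (20,4)}

|M| = 8 (so the lex-smallest maximum matching has 8 edges)
process left vertices in ascending order; for each, take the smallest-labelled available neighbour that still permits 8 edges overall, or leave it unmatched if none does
lex-smallest matching: {3-2, 5-1, 6-12, 7-16, 9-14, 13-10, 17-0, 20-4}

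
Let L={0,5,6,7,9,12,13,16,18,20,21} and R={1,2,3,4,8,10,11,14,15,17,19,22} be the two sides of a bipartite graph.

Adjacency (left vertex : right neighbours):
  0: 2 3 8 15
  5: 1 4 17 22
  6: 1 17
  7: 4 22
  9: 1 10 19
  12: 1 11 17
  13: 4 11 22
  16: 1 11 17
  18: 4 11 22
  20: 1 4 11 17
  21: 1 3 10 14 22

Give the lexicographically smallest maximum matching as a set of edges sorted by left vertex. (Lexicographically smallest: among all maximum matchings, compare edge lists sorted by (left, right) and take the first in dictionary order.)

Lex-smallest maximum matching: {(0,2), (5,1), (6,17), (7,4), (9,10), (12,11), (13,22), (21,3)}

|M| = 8 (so the lex-smallest maximum matching has 8 edges)
process left vertices in ascending order; for each, take the smallest-labelled available neighbour that still permits 8 edges overall, or leave it unmatched if none does
lex-smallest matching: {0-2, 5-1, 6-17, 7-4, 9-10, 12-11, 13-22, 21-3}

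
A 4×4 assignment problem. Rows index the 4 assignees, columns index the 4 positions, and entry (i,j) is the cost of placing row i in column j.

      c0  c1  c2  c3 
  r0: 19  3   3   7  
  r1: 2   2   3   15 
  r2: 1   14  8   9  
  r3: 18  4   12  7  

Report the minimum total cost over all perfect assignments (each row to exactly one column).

Minimum assignment cost: 13

optimal assignment: row0→col2 (cost 3), row1→col1 (cost 2), row2→col0 (cost 1), row3→col3 (cost 7)
total = 3 + 2 + 1 + 7 = 13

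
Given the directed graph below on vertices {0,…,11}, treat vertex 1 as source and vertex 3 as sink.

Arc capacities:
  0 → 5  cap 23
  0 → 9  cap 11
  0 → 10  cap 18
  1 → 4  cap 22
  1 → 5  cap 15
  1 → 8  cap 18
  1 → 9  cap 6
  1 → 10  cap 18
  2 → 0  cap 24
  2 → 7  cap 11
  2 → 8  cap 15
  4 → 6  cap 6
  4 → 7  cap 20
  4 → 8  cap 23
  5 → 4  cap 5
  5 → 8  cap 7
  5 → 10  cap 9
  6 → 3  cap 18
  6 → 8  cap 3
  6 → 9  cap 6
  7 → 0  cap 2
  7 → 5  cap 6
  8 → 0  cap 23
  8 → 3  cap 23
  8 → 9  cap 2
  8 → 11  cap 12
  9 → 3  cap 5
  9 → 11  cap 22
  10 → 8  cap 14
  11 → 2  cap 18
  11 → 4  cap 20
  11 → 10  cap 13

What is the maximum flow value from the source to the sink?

augment #1: 1→8→3 bottleneck 18, total now 18
augment #2: 1→9→3 bottleneck 5, total now 23
augment #3: 1→4→6→3 bottleneck 6, total now 29
augment #4: 1→4→8→3 bottleneck 5, total now 34

Maximum flow value: 34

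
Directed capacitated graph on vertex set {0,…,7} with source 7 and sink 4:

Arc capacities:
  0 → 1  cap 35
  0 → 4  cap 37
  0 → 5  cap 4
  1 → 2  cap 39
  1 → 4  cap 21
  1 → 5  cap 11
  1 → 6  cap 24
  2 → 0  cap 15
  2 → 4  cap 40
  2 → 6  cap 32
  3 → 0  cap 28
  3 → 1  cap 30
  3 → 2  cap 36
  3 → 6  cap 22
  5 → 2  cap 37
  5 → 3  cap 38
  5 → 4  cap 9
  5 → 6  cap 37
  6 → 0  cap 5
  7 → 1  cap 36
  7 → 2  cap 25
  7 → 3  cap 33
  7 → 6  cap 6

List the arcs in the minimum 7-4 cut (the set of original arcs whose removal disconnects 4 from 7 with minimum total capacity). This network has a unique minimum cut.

augment #1: 7→1→4 push 21
augment #2: 7→2→4 push 25
augment #3: 7→1→2→4 push 15
augment #4: 7→3→0→4 push 28
augment #5: 7→6→0→4 push 5
augment #6: 7→3→1→5→4 push 5
max flow = 99; residual-reachable set from 7 gives S-side
cut edges (S→T): {(6,0), (7,1), (7,2), (7,3)} total cap 99

Min-cut arcs: {(6,0), (7,1), (7,2), (7,3)} (total capacity 99)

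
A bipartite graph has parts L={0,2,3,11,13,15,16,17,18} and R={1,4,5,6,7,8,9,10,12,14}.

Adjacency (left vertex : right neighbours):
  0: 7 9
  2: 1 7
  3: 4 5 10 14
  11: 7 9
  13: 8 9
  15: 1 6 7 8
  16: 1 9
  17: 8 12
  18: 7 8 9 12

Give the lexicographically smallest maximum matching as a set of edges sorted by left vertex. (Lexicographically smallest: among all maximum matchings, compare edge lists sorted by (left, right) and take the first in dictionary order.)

Lex-smallest maximum matching: {(0,7), (2,1), (3,4), (11,9), (13,8), (15,6), (17,12)}

|M| = 7 (so the lex-smallest maximum matching has 7 edges)
process left vertices in ascending order; for each, take the smallest-labelled available neighbour that still permits 7 edges overall, or leave it unmatched if none does
lex-smallest matching: {0-7, 2-1, 3-4, 11-9, 13-8, 15-6, 17-12}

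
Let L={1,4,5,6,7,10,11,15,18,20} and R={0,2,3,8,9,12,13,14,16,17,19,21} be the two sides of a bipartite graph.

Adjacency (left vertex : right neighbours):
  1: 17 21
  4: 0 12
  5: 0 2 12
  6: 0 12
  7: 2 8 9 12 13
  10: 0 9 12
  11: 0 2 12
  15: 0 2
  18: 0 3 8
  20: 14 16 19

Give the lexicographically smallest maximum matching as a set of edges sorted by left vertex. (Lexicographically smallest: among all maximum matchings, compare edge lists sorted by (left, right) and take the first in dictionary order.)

Lex-smallest maximum matching: {(1,17), (4,0), (5,2), (6,12), (7,8), (10,9), (18,3), (20,14)}

|M| = 8 (so the lex-smallest maximum matching has 8 edges)
process left vertices in ascending order; for each, take the smallest-labelled available neighbour that still permits 8 edges overall, or leave it unmatched if none does
lex-smallest matching: {1-17, 4-0, 5-2, 6-12, 7-8, 10-9, 18-3, 20-14}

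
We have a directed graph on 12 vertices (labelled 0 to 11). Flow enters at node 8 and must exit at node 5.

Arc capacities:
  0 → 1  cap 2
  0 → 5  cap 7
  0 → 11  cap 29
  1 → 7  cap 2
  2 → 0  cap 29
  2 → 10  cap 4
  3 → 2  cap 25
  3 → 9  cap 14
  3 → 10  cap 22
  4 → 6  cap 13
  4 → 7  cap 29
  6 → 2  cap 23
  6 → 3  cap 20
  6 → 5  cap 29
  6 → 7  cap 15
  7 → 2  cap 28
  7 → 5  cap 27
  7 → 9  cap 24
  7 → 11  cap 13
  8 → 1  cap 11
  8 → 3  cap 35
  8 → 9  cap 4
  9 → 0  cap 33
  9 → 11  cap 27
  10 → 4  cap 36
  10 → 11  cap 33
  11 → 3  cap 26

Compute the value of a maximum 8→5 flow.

Maximum flow value: 35

augment #1: 8→1→7→5 bottleneck 2, total now 2
augment #2: 8→9→0→5 bottleneck 4, total now 6
augment #3: 8→3→2→0→5 bottleneck 3, total now 9
augment #4: 8→3→10→4→6→5 bottleneck 13, total now 22
augment #5: 8→3→10→4→7→5 bottleneck 9, total now 31
augment #6: 8→3→2→10→4→7→5 bottleneck 4, total now 35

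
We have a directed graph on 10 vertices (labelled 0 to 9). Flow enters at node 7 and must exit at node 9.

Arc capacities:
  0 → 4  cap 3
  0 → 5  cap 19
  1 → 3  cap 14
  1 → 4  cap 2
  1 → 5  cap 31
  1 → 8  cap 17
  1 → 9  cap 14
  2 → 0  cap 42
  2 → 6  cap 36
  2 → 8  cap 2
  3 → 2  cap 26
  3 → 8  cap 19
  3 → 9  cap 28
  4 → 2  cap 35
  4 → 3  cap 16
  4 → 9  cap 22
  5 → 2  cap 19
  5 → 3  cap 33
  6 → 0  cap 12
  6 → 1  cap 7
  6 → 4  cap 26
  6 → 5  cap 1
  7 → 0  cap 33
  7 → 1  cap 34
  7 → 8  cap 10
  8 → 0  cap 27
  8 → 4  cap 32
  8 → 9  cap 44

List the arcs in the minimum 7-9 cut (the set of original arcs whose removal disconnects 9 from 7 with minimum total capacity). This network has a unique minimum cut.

augment #1: 7→1→9 push 14
augment #2: 7→8→9 push 10
augment #3: 7→0→4→9 push 3
augment #4: 7→1→3→9 push 14
augment #5: 7→1→4→9 push 2
augment #6: 7→1→8→9 push 4
augment #7: 7→0→5→3→9 push 14
augment #8: 7→0→5→2→8→9 push 2
augment #9: 7→0→5→3→8→9 push 3
max flow = 66; residual-reachable set from 7 gives S-side
cut edges (S→T): {(0,4), (0,5), (7,1), (7,8)} total cap 66

Min-cut arcs: {(0,4), (0,5), (7,1), (7,8)} (total capacity 66)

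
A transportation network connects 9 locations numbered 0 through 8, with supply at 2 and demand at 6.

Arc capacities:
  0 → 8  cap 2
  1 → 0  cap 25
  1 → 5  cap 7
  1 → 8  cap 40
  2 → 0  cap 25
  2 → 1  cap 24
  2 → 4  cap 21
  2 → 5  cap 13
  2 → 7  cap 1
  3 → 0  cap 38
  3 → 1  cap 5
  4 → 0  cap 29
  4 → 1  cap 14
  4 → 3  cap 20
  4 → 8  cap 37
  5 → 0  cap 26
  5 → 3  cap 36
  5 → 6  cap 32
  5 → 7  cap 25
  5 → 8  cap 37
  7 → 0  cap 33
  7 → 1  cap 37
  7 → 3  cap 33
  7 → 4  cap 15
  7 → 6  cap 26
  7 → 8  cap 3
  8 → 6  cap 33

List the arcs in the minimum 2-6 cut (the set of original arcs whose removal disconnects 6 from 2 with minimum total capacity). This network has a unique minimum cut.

augment #1: 2→5→6 push 13
augment #2: 2→7→6 push 1
augment #3: 2→0→8→6 push 2
augment #4: 2→1→5→6 push 7
augment #5: 2→1→8→6 push 17
augment #6: 2→4→8→6 push 14
max flow = 54; residual-reachable set from 2 gives S-side
cut edges (S→T): {(1,5), (2,5), (2,7), (8,6)} total cap 54

Min-cut arcs: {(1,5), (2,5), (2,7), (8,6)} (total capacity 54)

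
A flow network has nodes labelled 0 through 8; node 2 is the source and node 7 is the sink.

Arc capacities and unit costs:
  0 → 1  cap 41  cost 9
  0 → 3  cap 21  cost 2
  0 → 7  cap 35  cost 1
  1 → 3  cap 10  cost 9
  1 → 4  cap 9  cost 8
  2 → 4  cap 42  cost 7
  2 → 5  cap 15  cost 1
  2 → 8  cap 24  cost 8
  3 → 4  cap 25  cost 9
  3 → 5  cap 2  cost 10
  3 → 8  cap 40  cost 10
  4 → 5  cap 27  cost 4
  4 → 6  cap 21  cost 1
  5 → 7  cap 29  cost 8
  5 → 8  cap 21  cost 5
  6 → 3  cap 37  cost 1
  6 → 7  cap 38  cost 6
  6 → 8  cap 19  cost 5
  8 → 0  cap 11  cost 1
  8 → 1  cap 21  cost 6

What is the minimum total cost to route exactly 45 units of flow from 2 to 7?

Minimum cost for 45 units: 511

shortest-cost path #1: 2→5→8→0→7 push 11 @ unit cost 8 (adds 88)
shortest-cost path #2: 2→5→7 push 4 @ unit cost 9 (adds 36)
shortest-cost path #3: 2→8→5→7 push 11 @ unit cost 11 (adds 121)
shortest-cost path #4: 2→4→6→7 push 19 @ unit cost 14 (adds 266)
total cost = 511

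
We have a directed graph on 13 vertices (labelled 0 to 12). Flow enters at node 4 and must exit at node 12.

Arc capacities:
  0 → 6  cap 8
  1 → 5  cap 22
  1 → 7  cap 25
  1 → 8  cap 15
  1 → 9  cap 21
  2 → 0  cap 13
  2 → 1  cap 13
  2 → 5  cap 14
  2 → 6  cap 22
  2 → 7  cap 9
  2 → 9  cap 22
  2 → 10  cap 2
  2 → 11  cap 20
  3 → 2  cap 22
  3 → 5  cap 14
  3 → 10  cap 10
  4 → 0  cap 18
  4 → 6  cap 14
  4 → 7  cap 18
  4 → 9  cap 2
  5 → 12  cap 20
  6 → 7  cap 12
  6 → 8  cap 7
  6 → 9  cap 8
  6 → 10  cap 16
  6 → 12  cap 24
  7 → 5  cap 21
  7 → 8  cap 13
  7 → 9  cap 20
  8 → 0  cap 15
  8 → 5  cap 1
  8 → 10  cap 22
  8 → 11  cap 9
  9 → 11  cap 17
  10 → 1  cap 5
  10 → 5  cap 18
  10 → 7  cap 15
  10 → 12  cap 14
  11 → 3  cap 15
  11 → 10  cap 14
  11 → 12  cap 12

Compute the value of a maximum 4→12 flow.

Maximum flow value: 42

augment #1: 4→6→12 bottleneck 14, total now 14
augment #2: 4→0→6→12 bottleneck 8, total now 22
augment #3: 4→7→5→12 bottleneck 18, total now 40
augment #4: 4→9→11→12 bottleneck 2, total now 42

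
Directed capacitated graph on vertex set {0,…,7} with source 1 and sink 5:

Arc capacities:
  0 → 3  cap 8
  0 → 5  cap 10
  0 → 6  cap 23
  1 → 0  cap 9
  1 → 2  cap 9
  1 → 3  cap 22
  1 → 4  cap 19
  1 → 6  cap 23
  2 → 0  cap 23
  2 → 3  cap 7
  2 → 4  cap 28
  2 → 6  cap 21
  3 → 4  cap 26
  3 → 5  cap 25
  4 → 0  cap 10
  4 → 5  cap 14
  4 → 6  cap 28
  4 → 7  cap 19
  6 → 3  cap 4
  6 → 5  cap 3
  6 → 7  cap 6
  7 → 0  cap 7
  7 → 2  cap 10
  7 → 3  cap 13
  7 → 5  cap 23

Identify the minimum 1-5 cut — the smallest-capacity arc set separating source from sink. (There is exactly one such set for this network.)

augment #1: 1→0→5 push 9
augment #2: 1→3→5 push 22
augment #3: 1→4→5 push 14
augment #4: 1→6→5 push 3
augment #5: 1→2→0→5 push 1
augment #6: 1→2→3→5 push 3
augment #7: 1→4→7→5 push 5
augment #8: 1→6→7→5 push 6
augment #9: 1→2→4→7→5 push 5
augment #10: 1→6→3→4→7→5 push 4
max flow = 72; residual-reachable set from 1 gives S-side
cut edges (S→T): {(1,0), (1,2), (1,3), (1,4), (6,3), (6,5), (6,7)} total cap 72

Min-cut arcs: {(1,0), (1,2), (1,3), (1,4), (6,3), (6,5), (6,7)} (total capacity 72)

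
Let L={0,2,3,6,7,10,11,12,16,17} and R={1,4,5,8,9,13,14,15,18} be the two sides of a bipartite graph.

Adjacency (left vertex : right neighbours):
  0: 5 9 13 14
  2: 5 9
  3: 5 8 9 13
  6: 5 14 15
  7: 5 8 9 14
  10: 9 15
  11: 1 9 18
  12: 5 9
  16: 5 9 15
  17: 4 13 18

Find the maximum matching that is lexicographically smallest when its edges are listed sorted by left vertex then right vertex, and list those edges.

Lex-smallest maximum matching: {(0,5), (2,9), (3,13), (6,14), (7,8), (10,15), (11,1), (17,4)}

|M| = 8 (so the lex-smallest maximum matching has 8 edges)
process left vertices in ascending order; for each, take the smallest-labelled available neighbour that still permits 8 edges overall, or leave it unmatched if none does
lex-smallest matching: {0-5, 2-9, 3-13, 6-14, 7-8, 10-15, 11-1, 17-4}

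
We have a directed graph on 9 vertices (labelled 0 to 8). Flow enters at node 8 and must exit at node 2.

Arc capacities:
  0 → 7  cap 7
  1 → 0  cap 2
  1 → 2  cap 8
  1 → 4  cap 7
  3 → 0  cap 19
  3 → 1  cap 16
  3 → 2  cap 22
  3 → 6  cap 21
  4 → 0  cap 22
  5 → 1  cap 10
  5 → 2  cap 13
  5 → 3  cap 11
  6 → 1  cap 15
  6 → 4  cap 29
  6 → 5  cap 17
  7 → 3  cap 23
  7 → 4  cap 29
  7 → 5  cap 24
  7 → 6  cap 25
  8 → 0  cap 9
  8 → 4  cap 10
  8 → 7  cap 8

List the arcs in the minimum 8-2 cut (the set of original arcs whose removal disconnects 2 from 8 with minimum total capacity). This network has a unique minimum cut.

Min-cut arcs: {(0,7), (8,7)} (total capacity 15)

augment #1: 8→7→3→2 push 8
augment #2: 8→0→7→3→2 push 7
max flow = 15; residual-reachable set from 8 gives S-side
cut edges (S→T): {(0,7), (8,7)} total cap 15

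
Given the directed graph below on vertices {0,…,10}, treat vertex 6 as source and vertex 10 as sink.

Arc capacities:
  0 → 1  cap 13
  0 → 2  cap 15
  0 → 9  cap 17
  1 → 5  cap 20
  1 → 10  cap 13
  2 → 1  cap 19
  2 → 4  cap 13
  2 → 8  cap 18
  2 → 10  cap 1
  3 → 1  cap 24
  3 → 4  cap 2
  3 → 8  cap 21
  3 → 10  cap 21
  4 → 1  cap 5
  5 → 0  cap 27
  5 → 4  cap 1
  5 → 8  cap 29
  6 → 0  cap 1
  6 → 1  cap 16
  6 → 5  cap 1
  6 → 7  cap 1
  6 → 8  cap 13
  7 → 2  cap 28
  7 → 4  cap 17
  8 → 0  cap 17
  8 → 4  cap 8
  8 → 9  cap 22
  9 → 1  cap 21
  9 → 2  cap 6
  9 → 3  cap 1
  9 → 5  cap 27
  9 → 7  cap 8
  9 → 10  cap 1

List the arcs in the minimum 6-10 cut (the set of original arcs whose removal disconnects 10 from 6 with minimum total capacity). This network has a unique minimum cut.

augment #1: 6→1→10 push 13
augment #2: 6→0→2→10 push 1
augment #3: 6→8→9→10 push 1
augment #4: 6→8→9→3→10 push 1
max flow = 16; residual-reachable set from 6 gives S-side
cut edges (S→T): {(1,10), (2,10), (9,3), (9,10)} total cap 16

Min-cut arcs: {(1,10), (2,10), (9,3), (9,10)} (total capacity 16)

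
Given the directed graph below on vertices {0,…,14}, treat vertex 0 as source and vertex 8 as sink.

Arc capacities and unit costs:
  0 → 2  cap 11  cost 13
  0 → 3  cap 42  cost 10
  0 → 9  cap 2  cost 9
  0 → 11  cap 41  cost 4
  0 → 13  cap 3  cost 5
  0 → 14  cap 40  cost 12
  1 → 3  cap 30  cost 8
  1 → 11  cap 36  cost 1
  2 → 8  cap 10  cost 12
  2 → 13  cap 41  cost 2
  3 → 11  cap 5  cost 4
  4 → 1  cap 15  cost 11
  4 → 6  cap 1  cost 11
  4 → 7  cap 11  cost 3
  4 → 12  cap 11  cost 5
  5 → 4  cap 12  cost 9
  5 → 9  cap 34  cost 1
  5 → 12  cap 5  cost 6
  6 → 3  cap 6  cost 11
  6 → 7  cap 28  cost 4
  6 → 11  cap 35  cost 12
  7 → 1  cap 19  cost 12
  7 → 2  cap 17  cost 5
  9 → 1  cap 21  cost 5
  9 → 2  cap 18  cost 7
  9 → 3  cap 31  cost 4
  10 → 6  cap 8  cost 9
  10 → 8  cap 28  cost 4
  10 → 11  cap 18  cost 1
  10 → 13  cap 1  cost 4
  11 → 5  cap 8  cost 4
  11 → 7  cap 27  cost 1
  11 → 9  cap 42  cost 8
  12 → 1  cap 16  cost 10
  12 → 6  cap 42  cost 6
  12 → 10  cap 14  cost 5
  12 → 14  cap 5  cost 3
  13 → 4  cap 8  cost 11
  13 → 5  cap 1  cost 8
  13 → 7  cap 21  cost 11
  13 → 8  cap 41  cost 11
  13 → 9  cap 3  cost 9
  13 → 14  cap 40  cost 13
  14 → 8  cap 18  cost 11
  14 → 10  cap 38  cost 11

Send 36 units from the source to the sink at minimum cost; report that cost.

shortest-cost path #1: 0→13→8 push 3 @ unit cost 16 (adds 48)
shortest-cost path #2: 0→11→7→2→8 push 10 @ unit cost 22 (adds 220)
shortest-cost path #3: 0→14→8 push 18 @ unit cost 23 (adds 414)
shortest-cost path #4: 0→11→5→12→10→8 push 5 @ unit cost 23 (adds 115)
total cost = 797

Minimum cost for 36 units: 797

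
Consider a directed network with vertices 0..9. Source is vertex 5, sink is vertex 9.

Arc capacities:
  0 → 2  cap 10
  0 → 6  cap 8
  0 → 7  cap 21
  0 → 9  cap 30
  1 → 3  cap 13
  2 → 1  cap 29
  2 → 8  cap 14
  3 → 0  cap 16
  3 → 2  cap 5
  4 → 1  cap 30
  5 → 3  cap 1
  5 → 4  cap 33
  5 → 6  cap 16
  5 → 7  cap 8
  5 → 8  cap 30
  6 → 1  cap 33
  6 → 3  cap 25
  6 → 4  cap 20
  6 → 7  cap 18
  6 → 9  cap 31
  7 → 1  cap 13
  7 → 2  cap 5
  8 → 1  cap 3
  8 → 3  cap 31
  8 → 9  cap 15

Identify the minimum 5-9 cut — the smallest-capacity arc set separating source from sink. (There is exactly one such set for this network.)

augment #1: 5→6→9 push 16
augment #2: 5→8→9 push 15
augment #3: 5→3→0→9 push 1
augment #4: 5→8→3→0→9 push 15
max flow = 47; residual-reachable set from 5 gives S-side
cut edges (S→T): {(3,0), (5,6), (8,9)} total cap 47

Min-cut arcs: {(3,0), (5,6), (8,9)} (total capacity 47)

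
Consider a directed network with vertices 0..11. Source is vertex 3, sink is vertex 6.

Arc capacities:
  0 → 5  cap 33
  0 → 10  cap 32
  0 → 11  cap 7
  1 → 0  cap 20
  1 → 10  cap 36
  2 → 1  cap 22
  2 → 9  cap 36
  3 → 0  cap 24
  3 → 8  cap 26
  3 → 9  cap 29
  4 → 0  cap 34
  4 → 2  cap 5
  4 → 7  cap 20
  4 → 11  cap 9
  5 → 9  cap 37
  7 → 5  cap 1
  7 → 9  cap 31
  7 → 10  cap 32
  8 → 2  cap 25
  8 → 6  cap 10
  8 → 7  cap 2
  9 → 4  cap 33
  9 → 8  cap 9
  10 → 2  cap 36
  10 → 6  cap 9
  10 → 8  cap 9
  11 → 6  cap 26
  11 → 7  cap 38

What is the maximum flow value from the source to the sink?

augment #1: 3→8→6 bottleneck 10, total now 10
augment #2: 3→0→10→6 bottleneck 9, total now 19
augment #3: 3→0→11→6 bottleneck 7, total now 26
augment #4: 3→9→4→11→6 bottleneck 9, total now 35

Maximum flow value: 35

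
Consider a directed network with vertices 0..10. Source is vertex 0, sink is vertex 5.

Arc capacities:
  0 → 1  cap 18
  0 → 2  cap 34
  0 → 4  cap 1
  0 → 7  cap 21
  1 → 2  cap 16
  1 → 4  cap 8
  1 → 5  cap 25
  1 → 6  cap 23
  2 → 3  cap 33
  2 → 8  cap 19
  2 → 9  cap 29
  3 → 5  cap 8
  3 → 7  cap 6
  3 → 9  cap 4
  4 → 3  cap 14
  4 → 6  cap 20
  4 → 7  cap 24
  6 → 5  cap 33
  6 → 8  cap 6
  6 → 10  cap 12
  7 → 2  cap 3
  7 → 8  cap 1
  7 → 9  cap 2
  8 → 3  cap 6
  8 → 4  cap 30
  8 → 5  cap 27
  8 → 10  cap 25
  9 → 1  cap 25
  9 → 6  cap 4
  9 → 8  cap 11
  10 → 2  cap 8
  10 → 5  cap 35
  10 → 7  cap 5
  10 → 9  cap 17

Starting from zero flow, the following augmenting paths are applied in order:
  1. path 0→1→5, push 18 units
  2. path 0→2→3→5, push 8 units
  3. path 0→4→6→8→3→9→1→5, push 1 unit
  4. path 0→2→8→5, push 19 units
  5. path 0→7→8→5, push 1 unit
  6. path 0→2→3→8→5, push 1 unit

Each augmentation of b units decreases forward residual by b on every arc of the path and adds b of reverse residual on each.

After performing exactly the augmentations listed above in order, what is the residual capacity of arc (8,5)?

Residual capacity of (8,5): 6

after path 1 (0→1→5, push 18): res(8,5)=27
after path 2 (0→2→3→5, push 8): res(8,5)=27
after path 3 (0→4→6→8→3→9→1→5, push 1): res(8,5)=27
after path 4 (0→2→8→5, push 19): res(8,5)=8
after path 5 (0→7→8→5, push 1): res(8,5)=7
after path 6 (0→2→3→8→5, push 1): res(8,5)=6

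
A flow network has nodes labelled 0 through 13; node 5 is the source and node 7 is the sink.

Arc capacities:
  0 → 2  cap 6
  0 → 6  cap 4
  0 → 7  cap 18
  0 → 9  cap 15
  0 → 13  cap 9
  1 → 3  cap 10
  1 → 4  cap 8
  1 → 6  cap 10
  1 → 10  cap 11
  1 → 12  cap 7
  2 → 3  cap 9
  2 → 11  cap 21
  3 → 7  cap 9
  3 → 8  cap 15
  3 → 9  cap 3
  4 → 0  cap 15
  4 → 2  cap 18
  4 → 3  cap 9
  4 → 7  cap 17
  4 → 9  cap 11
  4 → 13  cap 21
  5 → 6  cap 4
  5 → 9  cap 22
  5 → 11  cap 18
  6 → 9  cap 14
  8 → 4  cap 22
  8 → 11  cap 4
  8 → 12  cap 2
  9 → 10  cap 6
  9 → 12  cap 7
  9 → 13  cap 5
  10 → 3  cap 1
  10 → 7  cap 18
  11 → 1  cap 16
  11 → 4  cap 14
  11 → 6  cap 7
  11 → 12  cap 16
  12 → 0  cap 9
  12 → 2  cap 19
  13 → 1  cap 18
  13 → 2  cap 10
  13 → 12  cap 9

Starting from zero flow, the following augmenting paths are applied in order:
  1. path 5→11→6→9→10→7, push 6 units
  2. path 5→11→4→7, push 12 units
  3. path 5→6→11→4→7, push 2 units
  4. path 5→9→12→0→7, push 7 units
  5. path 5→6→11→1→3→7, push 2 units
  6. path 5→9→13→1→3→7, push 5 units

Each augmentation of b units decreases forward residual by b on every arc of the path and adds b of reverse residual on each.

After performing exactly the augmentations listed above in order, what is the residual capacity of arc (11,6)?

after path 1 (5→11→6→9→10→7, push 6): res(11,6)=1
after path 2 (5→11→4→7, push 12): res(11,6)=1
after path 3 (5→6→11→4→7, push 2): res(11,6)=3
after path 4 (5→9→12→0→7, push 7): res(11,6)=3
after path 5 (5→6→11→1→3→7, push 2): res(11,6)=5
after path 6 (5→9→13→1→3→7, push 5): res(11,6)=5

Residual capacity of (11,6): 5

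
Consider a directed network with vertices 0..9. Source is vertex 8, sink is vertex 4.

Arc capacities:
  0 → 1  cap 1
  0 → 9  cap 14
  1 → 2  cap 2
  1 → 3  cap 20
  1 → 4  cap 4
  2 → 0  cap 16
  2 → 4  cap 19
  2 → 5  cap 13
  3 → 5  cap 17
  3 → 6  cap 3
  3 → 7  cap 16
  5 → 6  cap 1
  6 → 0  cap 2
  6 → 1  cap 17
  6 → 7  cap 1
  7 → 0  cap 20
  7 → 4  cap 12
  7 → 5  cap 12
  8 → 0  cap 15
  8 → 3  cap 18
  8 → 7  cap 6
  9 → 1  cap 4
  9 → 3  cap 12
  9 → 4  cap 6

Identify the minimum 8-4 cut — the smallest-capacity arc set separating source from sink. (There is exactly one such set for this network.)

augment #1: 8→7→4 push 6
augment #2: 8→0→1→4 push 1
augment #3: 8→0→9→4 push 6
augment #4: 8→3→7→4 push 6
augment #5: 8→0→9→1→4 push 3
augment #6: 8→0→9→1→2→4 push 1
augment #7: 8→3→6→1→2→4 push 1
max flow = 24; residual-reachable set from 8 gives S-side
cut edges (S→T): {(1,2), (1,4), (7,4), (9,4)} total cap 24

Min-cut arcs: {(1,2), (1,4), (7,4), (9,4)} (total capacity 24)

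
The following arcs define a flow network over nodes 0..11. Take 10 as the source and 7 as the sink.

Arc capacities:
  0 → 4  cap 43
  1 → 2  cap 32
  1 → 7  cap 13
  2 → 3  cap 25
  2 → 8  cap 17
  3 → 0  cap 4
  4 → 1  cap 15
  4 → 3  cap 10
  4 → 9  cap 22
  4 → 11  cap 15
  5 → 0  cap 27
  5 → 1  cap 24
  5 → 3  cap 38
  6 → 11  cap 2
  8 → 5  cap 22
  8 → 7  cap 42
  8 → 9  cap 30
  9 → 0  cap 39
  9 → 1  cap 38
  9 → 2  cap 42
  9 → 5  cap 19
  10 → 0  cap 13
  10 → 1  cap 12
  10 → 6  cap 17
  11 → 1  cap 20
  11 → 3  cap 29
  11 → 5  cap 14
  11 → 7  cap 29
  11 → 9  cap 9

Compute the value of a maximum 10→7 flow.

augment #1: 10→1→7 bottleneck 12, total now 12
augment #2: 10→6→11→7 bottleneck 2, total now 14
augment #3: 10→0→4→1→7 bottleneck 1, total now 15
augment #4: 10→0→4→11→7 bottleneck 12, total now 27

Maximum flow value: 27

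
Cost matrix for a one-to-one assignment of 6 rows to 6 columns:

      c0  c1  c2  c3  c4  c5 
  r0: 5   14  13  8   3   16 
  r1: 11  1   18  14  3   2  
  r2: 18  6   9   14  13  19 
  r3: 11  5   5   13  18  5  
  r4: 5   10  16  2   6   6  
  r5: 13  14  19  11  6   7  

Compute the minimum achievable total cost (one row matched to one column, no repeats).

optimal assignment: row0→col0 (cost 5), row1→col5 (cost 2), row2→col1 (cost 6), row3→col2 (cost 5), row4→col3 (cost 2), row5→col4 (cost 6)
total = 5 + 2 + 6 + 5 + 2 + 6 = 26

Minimum assignment cost: 26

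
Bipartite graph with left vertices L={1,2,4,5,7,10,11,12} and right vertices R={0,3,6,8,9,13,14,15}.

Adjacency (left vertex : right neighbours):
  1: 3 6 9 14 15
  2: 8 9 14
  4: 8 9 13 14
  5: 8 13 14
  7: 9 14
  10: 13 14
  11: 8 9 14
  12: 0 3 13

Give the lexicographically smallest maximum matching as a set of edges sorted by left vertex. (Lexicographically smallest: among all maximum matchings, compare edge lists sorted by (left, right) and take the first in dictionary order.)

|M| = 6 (so the lex-smallest maximum matching has 6 edges)
process left vertices in ascending order; for each, take the smallest-labelled available neighbour that still permits 6 edges overall, or leave it unmatched if none does
lex-smallest matching: {1-3, 2-8, 4-9, 5-13, 7-14, 12-0}

Lex-smallest maximum matching: {(1,3), (2,8), (4,9), (5,13), (7,14), (12,0)}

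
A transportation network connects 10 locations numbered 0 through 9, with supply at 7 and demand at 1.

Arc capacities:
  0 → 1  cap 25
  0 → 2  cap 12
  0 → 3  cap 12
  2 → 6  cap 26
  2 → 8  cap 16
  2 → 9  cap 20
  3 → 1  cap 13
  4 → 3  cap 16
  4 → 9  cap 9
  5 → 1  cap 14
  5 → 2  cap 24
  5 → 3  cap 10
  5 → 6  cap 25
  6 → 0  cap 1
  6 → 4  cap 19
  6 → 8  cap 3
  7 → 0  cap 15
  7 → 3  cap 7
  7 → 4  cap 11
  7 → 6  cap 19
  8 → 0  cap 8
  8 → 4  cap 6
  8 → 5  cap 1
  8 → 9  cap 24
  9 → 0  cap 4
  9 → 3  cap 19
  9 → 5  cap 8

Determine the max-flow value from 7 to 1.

augment #1: 7→0→1 bottleneck 15, total now 15
augment #2: 7→3→1 bottleneck 7, total now 22
augment #3: 7→4→3→1 bottleneck 6, total now 28
augment #4: 7→6→0→1 bottleneck 1, total now 29
augment #5: 7→4→9→0→1 bottleneck 4, total now 33
augment #6: 7→4→9→5→1 bottleneck 1, total now 34
augment #7: 7→6→8→0→1 bottleneck 3, total now 37
augment #8: 7→6→4→9→5→1 bottleneck 4, total now 41

Maximum flow value: 41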